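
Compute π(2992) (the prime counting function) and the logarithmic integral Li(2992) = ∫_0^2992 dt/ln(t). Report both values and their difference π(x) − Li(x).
π(2992) = 429;  Li(2992) ≈ 441.76;  π(x) − Li(x) ≈ -12.76.

Direct count of primes ≤ 2992 gives π(2992) = 429. Numerical evaluation of the logarithmic integral gives Li(2992) ≈ 441.76. The difference π(x) − Li(x) ≈ -12.76 is typically negative for small/moderate x (Li(x) overestimates), though Littlewood's theorem shows this sign changes infinitely often.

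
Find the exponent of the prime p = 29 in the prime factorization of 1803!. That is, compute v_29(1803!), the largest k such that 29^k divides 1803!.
v_29(1803!) = 64

Legendre's formula: v_p(n!) = Σ_{k ≥ 1} ⌊n / p^k⌋. For p = 29, n = 1803, the terms are:
  ⌊1803/29^1⌋ = ⌊1803/29⌋ = 62
  ⌊1803/29^2⌋ = ⌊1803/841⌋ = 2
(the next term ⌊1803/29^3⌋ = 0, terminating the sum). Summing: v_29(1803!) = 62 + 2 = 64.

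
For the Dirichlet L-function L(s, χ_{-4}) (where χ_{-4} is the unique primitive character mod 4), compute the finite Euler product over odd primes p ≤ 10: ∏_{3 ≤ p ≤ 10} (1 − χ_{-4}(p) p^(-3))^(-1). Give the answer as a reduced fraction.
∏ = 165375/170624

The odd primes p ≤ 10 are [3, 5, 7]. For each, χ(p) = 1 if p ≡ 1 mod 4, χ(p) = −1 if p ≡ 3 mod 4. Taking (1 − χ(p)/p^3)^(-1) = p^3/(p^3 − χ(p)): (1 − (-1)/3^3)^(-1) · (1 − (1)/5^3)^(-1) · (1 − (-1)/7^3)^(-1) = 165375/170624.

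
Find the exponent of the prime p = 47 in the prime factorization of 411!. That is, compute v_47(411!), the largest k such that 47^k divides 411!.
v_47(411!) = 8

Legendre's formula: v_p(n!) = Σ_{k ≥ 1} ⌊n / p^k⌋. For p = 47, n = 411, the terms are:
  ⌊411/47^1⌋ = ⌊411/47⌋ = 8
(the next term ⌊411/47^2⌋ = 0, terminating the sum). Summing: v_47(411!) = 8 = 8.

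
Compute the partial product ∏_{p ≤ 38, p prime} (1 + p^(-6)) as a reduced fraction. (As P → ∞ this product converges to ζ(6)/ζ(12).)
∏ = 1409064908372656074115629844532678533864664016937571914400/1385384845877129271600296064992669038424816672643778985121

The primes p ≤ 38 are [2, 3, 5, 7, 11, 13, 17, 19, 23, 29, 31, 37]. For each, (1 + 1/p^6) = (p^6 + 1)/p^6. Multiplying these fractions over p ∈ [2, 3, 5, 7, 11, 13, 17, 19, 23, 29, 31, 37] gives 1409064908372656074115629844532678533864664016937571914400/1385384845877129271600296064992669038424816672643778985121. (In the limit P → ∞ this tends to ζ(6)/ζ(12).)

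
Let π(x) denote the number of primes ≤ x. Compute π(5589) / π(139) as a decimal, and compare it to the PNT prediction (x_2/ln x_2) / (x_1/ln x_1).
π(5589)/π(139) = 737/34 ≈ 21.6765;  PNT prediction ≈ 22.9944.

π(139) = 34 and π(5589) = 737, so π(5589)/π(139) ≈ 21.6765. The PNT-predicted ratio is (5589/ln(5589)) / (139/ln(139)) ≈ 22.9944. The two agree to within a few percent, as expected.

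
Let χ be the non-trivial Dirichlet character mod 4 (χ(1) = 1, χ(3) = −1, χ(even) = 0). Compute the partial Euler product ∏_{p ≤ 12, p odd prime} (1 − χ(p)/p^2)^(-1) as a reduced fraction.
∏ = 17787/19520

The odd primes p ≤ 12 are [3, 5, 7, 11]. For each, χ(p) = 1 if p ≡ 1 mod 4, χ(p) = −1 if p ≡ 3 mod 4. Taking (1 − χ(p)/p^2)^(-1) = p^2/(p^2 − χ(p)): (1 − (-1)/3^2)^(-1) · (1 − (1)/5^2)^(-1) · (1 − (-1)/7^2)^(-1) · (1 − (-1)/11^2)^(-1) = 17787/19520.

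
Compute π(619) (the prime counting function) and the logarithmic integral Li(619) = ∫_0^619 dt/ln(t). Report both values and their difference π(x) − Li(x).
π(619) = 114;  Li(619) ≈ 120.61;  π(x) − Li(x) ≈ -6.61.

Direct count of primes ≤ 619 gives π(619) = 114. Numerical evaluation of the logarithmic integral gives Li(619) ≈ 120.61. The difference π(x) − Li(x) ≈ -6.61 is typically negative for small/moderate x (Li(x) overestimates), though Littlewood's theorem shows this sign changes infinitely often.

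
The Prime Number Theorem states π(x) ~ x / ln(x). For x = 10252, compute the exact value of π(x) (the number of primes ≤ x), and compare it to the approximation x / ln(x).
π(10252) = 1256;  x/ln(x) ≈ 1110.10;  relative error ≈ 11.62%.

Directly count primes up to 10252: π(10252) = 1256. The PNT approximation gives 10252/ln(10252) ≈ 10252/9.23523 ≈ 1110.10. Relative error (π(x) − x/ln(x)) / π(x) ≈ 11.62%; the approximation is known to undercount slightly (Li(x) is a better estimate).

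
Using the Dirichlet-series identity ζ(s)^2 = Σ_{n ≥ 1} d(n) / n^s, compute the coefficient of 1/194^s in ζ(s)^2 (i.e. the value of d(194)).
d(194) = 4

ζ(s)^2 = (Σ 1/m^s)(Σ 1/k^s). The coefficient of 1/n^s in the product is the number of ordered pairs (m, k) with mk = n, which equals d(n). For n = 194, divisors are [1, 2, 97, 194], so d(194) = 4.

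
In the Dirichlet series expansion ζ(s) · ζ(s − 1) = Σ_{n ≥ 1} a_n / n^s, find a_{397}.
σ(397) = 398

In the product (Σ m^0/m^s)(Σ k / k^s) = Σ (Σ_{d | n} d) / n^s, the coefficient of 1/n^s is σ(n) = Σ_{d | n} d. For n = 397, divisors are [1, 397]; summing: σ(397) = 398.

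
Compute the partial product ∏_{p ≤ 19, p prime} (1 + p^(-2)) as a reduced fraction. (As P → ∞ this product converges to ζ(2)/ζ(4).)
∏ = 6403780000/4257193941

The primes p ≤ 19 are [2, 3, 5, 7, 11, 13, 17, 19]. For each, (1 + 1/p^2) = (p^2 + 1)/p^2. Multiplying these fractions over p ∈ [2, 3, 5, 7, 11, 13, 17, 19] gives 6403780000/4257193941. (In the limit P → ∞ this tends to ζ(2)/ζ(4).)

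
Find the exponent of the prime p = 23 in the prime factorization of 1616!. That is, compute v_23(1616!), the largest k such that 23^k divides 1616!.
v_23(1616!) = 73

Legendre's formula: v_p(n!) = Σ_{k ≥ 1} ⌊n / p^k⌋. For p = 23, n = 1616, the terms are:
  ⌊1616/23^1⌋ = ⌊1616/23⌋ = 70
  ⌊1616/23^2⌋ = ⌊1616/529⌋ = 3
(the next term ⌊1616/23^3⌋ = 0, terminating the sum). Summing: v_23(1616!) = 70 + 3 = 73.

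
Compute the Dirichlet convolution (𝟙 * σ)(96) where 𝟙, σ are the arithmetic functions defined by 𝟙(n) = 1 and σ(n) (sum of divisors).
(𝟙 * σ)(96) = 600

Divisors of 96: [1, 2, 3, 4, 6, 8, 12, 16, 24, 32, 48, 96]. For each d | 96:
  d = 1: 𝟙(1) · σ(96/1) = 1 · 252 = 252
  d = 2: 𝟙(2) · σ(96/2) = 1 · 124 = 124
  d = 3: 𝟙(3) · σ(96/3) = 1 · 63 = 63
  d = 4: 𝟙(4) · σ(96/4) = 1 · 60 = 60
  d = 6: 𝟙(6) · σ(96/6) = 1 · 31 = 31
  d = 8: 𝟙(8) · σ(96/8) = 1 · 28 = 28
  d = 12: 𝟙(12) · σ(96/12) = 1 · 15 = 15
  d = 16: 𝟙(16) · σ(96/16) = 1 · 12 = 12
  d = 24: 𝟙(24) · σ(96/24) = 1 · 7 = 7
  d = 32: 𝟙(32) · σ(96/32) = 1 · 4 = 4
  d = 48: 𝟙(48) · σ(96/48) = 1 · 3 = 3
  d = 96: 𝟙(96) · σ(96/96) = 1 · 1 = 1
Summing: (𝟙 * σ)(96) = 252 + 124 + 63 + 60 + 31 + 28 + 15 + 12 + 7 + 4 + 3 + 1 = 600.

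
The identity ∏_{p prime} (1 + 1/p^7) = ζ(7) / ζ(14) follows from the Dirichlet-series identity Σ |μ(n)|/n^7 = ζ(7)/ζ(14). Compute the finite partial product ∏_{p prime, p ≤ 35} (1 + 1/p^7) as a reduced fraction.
∏ = 45636384576315690080929715569674882079693135504462522074208731086848/45261280733327250662945753058202857554009606630517518569698816246875

The primes p ≤ 35 are [2, 3, 5, 7, 11, 13, 17, 19, 23, 29, 31]. For each, (1 + 1/p^7) = (p^7 + 1)/p^7. Multiplying these fractions over p ∈ [2, 3, 5, 7, 11, 13, 17, 19, 23, 29, 31] gives 45636384576315690080929715569674882079693135504462522074208731086848/45261280733327250662945753058202857554009606630517518569698816246875. (In the limit P → ∞ this tends to ζ(7)/ζ(14).)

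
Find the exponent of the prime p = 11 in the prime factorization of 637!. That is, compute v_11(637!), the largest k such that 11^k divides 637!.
v_11(637!) = 62

Legendre's formula: v_p(n!) = Σ_{k ≥ 1} ⌊n / p^k⌋. For p = 11, n = 637, the terms are:
  ⌊637/11^1⌋ = ⌊637/11⌋ = 57
  ⌊637/11^2⌋ = ⌊637/121⌋ = 5
(the next term ⌊637/11^3⌋ = 0, terminating the sum). Summing: v_11(637!) = 57 + 5 = 62.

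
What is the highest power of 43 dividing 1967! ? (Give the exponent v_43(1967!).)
v_43(1967!) = 46

Legendre's formula: v_p(n!) = Σ_{k ≥ 1} ⌊n / p^k⌋. For p = 43, n = 1967, the terms are:
  ⌊1967/43^1⌋ = ⌊1967/43⌋ = 45
  ⌊1967/43^2⌋ = ⌊1967/1849⌋ = 1
(the next term ⌊1967/43^3⌋ = 0, terminating the sum). Summing: v_43(1967!) = 45 + 1 = 46.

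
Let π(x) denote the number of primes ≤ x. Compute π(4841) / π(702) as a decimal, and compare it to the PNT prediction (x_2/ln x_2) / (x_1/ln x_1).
π(4841)/π(702) = 650/126 ≈ 5.1587;  PNT prediction ≈ 5.3267.

π(702) = 126 and π(4841) = 650, so π(4841)/π(702) ≈ 5.1587. The PNT-predicted ratio is (4841/ln(4841)) / (702/ln(702)) ≈ 5.3267. The two agree to within a few percent, as expected.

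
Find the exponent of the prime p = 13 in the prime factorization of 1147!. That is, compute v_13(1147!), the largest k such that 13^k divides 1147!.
v_13(1147!) = 94

Legendre's formula: v_p(n!) = Σ_{k ≥ 1} ⌊n / p^k⌋. For p = 13, n = 1147, the terms are:
  ⌊1147/13^1⌋ = ⌊1147/13⌋ = 88
  ⌊1147/13^2⌋ = ⌊1147/169⌋ = 6
(the next term ⌊1147/13^3⌋ = 0, terminating the sum). Summing: v_13(1147!) = 88 + 6 = 94.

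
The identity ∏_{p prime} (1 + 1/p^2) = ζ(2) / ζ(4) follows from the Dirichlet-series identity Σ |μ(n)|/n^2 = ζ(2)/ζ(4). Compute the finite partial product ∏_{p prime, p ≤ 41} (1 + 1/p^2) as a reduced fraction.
∏ = 15660474728144000000/10354486835212066701

The primes p ≤ 41 are [2, 3, 5, 7, 11, 13, 17, 19, 23, 29, 31, 37, 41]. For each, (1 + 1/p^2) = (p^2 + 1)/p^2. Multiplying these fractions over p ∈ [2, 3, 5, 7, 11, 13, 17, 19, 23, 29, 31, 37, 41] gives 15660474728144000000/10354486835212066701. (In the limit P → ∞ this tends to ζ(2)/ζ(4).)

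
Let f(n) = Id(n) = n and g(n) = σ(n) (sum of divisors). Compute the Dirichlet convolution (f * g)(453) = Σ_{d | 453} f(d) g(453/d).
(Id * σ)(453) = 2121

Divisors of 453: [1, 3, 151, 453]. For each d | 453:
  d = 1: Id(1) · σ(453/1) = 1 · 608 = 608
  d = 3: Id(3) · σ(453/3) = 3 · 152 = 456
  d = 151: Id(151) · σ(453/151) = 151 · 4 = 604
  d = 453: Id(453) · σ(453/453) = 453 · 1 = 453
Summing: (Id * σ)(453) = 608 + 456 + 604 + 453 = 2121.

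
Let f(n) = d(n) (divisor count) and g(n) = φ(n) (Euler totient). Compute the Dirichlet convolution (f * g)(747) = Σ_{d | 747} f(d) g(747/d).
(d * φ)(747) = 1092

Divisors of 747: [1, 3, 9, 83, 249, 747]. For each d | 747:
  d = 1: d(1) · φ(747/1) = 1 · 492 = 492
  d = 3: d(3) · φ(747/3) = 2 · 164 = 328
  d = 9: d(9) · φ(747/9) = 3 · 82 = 246
  d = 83: d(83) · φ(747/83) = 2 · 6 = 12
  d = 249: d(249) · φ(747/249) = 4 · 2 = 8
  d = 747: d(747) · φ(747/747) = 6 · 1 = 6
Summing: (d * φ)(747) = 492 + 328 + 246 + 12 + 8 + 6 = 1092.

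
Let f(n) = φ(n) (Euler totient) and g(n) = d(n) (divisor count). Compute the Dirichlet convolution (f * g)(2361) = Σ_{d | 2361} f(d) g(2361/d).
(φ * d)(2361) = 3152

Divisors of 2361: [1, 3, 787, 2361]. For each d | 2361:
  d = 1: φ(1) · d(2361/1) = 1 · 4 = 4
  d = 3: φ(3) · d(2361/3) = 2 · 2 = 4
  d = 787: φ(787) · d(2361/787) = 786 · 2 = 1572
  d = 2361: φ(2361) · d(2361/2361) = 1572 · 1 = 1572
Summing: (φ * d)(2361) = 4 + 4 + 1572 + 1572 = 3152.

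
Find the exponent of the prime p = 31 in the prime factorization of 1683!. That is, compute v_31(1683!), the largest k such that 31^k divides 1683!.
v_31(1683!) = 55

Legendre's formula: v_p(n!) = Σ_{k ≥ 1} ⌊n / p^k⌋. For p = 31, n = 1683, the terms are:
  ⌊1683/31^1⌋ = ⌊1683/31⌋ = 54
  ⌊1683/31^2⌋ = ⌊1683/961⌋ = 1
(the next term ⌊1683/31^3⌋ = 0, terminating the sum). Summing: v_31(1683!) = 54 + 1 = 55.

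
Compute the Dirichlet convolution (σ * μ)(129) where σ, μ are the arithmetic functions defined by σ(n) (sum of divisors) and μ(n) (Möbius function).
(σ * μ)(129) = 129

Divisors of 129: [1, 3, 43, 129]. For each d | 129:
  d = 1: σ(1) · μ(129/1) = 1 · 1 = 1
  d = 3: σ(3) · μ(129/3) = 4 · -1 = -4
  d = 43: σ(43) · μ(129/43) = 44 · -1 = -44
  d = 129: σ(129) · μ(129/129) = 176 · 1 = 176
Summing: (σ * μ)(129) = 1 + -4 + -44 + 176 = 129.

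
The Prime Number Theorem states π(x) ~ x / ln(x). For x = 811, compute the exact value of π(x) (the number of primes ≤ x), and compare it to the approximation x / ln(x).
π(811) = 141;  x/ln(x) ≈ 121.08;  relative error ≈ 14.13%.

Directly count primes up to 811: π(811) = 141. The PNT approximation gives 811/ln(811) ≈ 811/6.69827 ≈ 121.08. Relative error (π(x) − x/ln(x)) / π(x) ≈ 14.13%; the approximation is known to undercount slightly (Li(x) is a better estimate).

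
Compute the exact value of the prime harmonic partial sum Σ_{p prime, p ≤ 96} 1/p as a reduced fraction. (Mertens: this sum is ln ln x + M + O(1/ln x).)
Σ 1/p = 42605658161771733665696611824842057/23768741896345550770650537601358310

π(96) = 24, so the primes ≤ 96 are [2, 3, 5, 7, 11, 13, 17, 19, 23, 29, 31, 37, 41, 43, 47, 53, 59, 61, 67, 71, 73, 79, 83, 89]. Summing 1/p over these primes: 42605658161771733665696611824842057/23768741896345550770650537601358310 ≈ 1.7925. Mertens estimate ln ln(96) + 0.2615 ≈ 1.7798.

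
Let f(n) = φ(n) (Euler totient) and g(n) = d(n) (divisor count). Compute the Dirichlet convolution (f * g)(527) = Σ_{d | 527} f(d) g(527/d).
(φ * d)(527) = 576

Divisors of 527: [1, 17, 31, 527]. For each d | 527:
  d = 1: φ(1) · d(527/1) = 1 · 4 = 4
  d = 17: φ(17) · d(527/17) = 16 · 2 = 32
  d = 31: φ(31) · d(527/31) = 30 · 2 = 60
  d = 527: φ(527) · d(527/527) = 480 · 1 = 480
Summing: (φ * d)(527) = 4 + 32 + 60 + 480 = 576.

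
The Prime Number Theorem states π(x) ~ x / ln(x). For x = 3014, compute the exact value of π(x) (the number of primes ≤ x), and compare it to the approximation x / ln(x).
π(3014) = 432;  x/ln(x) ≈ 376.23;  relative error ≈ 12.91%.

Directly count primes up to 3014: π(3014) = 432. The PNT approximation gives 3014/ln(3014) ≈ 3014/8.01102 ≈ 376.23. Relative error (π(x) − x/ln(x)) / π(x) ≈ 12.91%; the approximation is known to undercount slightly (Li(x) is a better estimate).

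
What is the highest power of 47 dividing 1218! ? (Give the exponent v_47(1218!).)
v_47(1218!) = 25

Legendre's formula: v_p(n!) = Σ_{k ≥ 1} ⌊n / p^k⌋. For p = 47, n = 1218, the terms are:
  ⌊1218/47^1⌋ = ⌊1218/47⌋ = 25
(the next term ⌊1218/47^2⌋ = 0, terminating the sum). Summing: v_47(1218!) = 25 = 25.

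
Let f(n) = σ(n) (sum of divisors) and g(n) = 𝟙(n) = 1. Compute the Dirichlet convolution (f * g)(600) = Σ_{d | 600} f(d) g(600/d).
(σ * 𝟙)(600) = 4940

Divisors of 600: [1, 2, 3, 4, 5, 6, 8, 10, 12, 15, 20, 24, 25, 30, 40, 50, 60, 75, 100, 120, 150, 200, 300, 600]. For each d | 600:
  d = 1: σ(1) · 𝟙(600/1) = 1 · 1 = 1
  d = 2: σ(2) · 𝟙(600/2) = 3 · 1 = 3
  d = 3: σ(3) · 𝟙(600/3) = 4 · 1 = 4
  d = 4: σ(4) · 𝟙(600/4) = 7 · 1 = 7
  d = 5: σ(5) · 𝟙(600/5) = 6 · 1 = 6
  d = 6: σ(6) · 𝟙(600/6) = 12 · 1 = 12
  d = 8: σ(8) · 𝟙(600/8) = 15 · 1 = 15
  d = 10: σ(10) · 𝟙(600/10) = 18 · 1 = 18
  d = 12: σ(12) · 𝟙(600/12) = 28 · 1 = 28
  d = 15: σ(15) · 𝟙(600/15) = 24 · 1 = 24
  d = 20: σ(20) · 𝟙(600/20) = 42 · 1 = 42
  d = 24: σ(24) · 𝟙(600/24) = 60 · 1 = 60
  d = 25: σ(25) · 𝟙(600/25) = 31 · 1 = 31
  d = 30: σ(30) · 𝟙(600/30) = 72 · 1 = 72
  d = 40: σ(40) · 𝟙(600/40) = 90 · 1 = 90
  d = 50: σ(50) · 𝟙(600/50) = 93 · 1 = 93
  d = 60: σ(60) · 𝟙(600/60) = 168 · 1 = 168
  d = 75: σ(75) · 𝟙(600/75) = 124 · 1 = 124
  d = 100: σ(100) · 𝟙(600/100) = 217 · 1 = 217
  d = 120: σ(120) · 𝟙(600/120) = 360 · 1 = 360
  d = 150: σ(150) · 𝟙(600/150) = 372 · 1 = 372
  d = 200: σ(200) · 𝟙(600/200) = 465 · 1 = 465
  d = 300: σ(300) · 𝟙(600/300) = 868 · 1 = 868
  d = 600: σ(600) · 𝟙(600/600) = 1860 · 1 = 1860
Summing: (σ * 𝟙)(600) = 1 + 3 + 4 + 7 + 6 + 12 + 15 + 18 + 28 + 24 + 42 + 60 + 31 + 72 + 90 + 93 + 168 + 124 + 217 + 360 + 372 + 465 + 868 + 1860 = 4940.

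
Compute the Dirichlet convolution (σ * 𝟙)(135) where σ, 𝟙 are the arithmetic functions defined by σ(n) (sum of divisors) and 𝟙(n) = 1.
(σ * 𝟙)(135) = 406

Divisors of 135: [1, 3, 5, 9, 15, 27, 45, 135]. For each d | 135:
  d = 1: σ(1) · 𝟙(135/1) = 1 · 1 = 1
  d = 3: σ(3) · 𝟙(135/3) = 4 · 1 = 4
  d = 5: σ(5) · 𝟙(135/5) = 6 · 1 = 6
  d = 9: σ(9) · 𝟙(135/9) = 13 · 1 = 13
  d = 15: σ(15) · 𝟙(135/15) = 24 · 1 = 24
  d = 27: σ(27) · 𝟙(135/27) = 40 · 1 = 40
  d = 45: σ(45) · 𝟙(135/45) = 78 · 1 = 78
  d = 135: σ(135) · 𝟙(135/135) = 240 · 1 = 240
Summing: (σ * 𝟙)(135) = 1 + 4 + 6 + 13 + 24 + 40 + 78 + 240 = 406.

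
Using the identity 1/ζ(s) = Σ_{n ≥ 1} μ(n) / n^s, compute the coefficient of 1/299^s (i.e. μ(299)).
μ(299) = 1

Factor n = 299 = 13 · 23. μ(n) = 0 if any exponent ≥ 2 (not squarefree); otherwise μ(n) = (−1)^{ω(n)} where ω(n) is the number of distinct prime factors. Applying: μ(299) = 1.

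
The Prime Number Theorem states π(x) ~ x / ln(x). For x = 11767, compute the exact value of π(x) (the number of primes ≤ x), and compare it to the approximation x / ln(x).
π(11767) = 1409;  x/ln(x) ≈ 1255.41;  relative error ≈ 10.90%.

Directly count primes up to 11767: π(11767) = 1409. The PNT approximation gives 11767/ln(11767) ≈ 11767/9.37305 ≈ 1255.41. Relative error (π(x) − x/ln(x)) / π(x) ≈ 10.90%; the approximation is known to undercount slightly (Li(x) is a better estimate).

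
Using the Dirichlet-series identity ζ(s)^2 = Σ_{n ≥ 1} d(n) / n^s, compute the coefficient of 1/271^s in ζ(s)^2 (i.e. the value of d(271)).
d(271) = 2

ζ(s)^2 = (Σ 1/m^s)(Σ 1/k^s). The coefficient of 1/n^s in the product is the number of ordered pairs (m, k) with mk = n, which equals d(n). For n = 271, divisors are [1, 271], so d(271) = 2.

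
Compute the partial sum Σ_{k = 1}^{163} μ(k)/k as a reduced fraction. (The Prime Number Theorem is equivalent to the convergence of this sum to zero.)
Σ μ(k)/k = 74505990747655733376890176919471583349281305895342692670863053/5766152219975951659023630035336134306565384015606066319856068810

Values of μ(k) for 1 ≤ k ≤ 163: μ(1) = 1, μ(2) = -1, μ(3) = -1, μ(5) = -1, μ(6) = 1, μ(7) = -1, μ(10) = 1, μ(11) = -1, μ(13) = -1, μ(14) = 1, μ(15) = 1, μ(17) = -1, μ(19) = -1, μ(21) = 1, μ(22) = 1, μ(23) = -1, μ(26) = 1, μ(29) = -1, μ(30) = -1, μ(31) = -1, μ(33) = 1, μ(34) = 1, μ(35) = 1, μ(37) = -1, μ(38) = 1, μ(39) = 1, μ(41) = -1, μ(42) = -1, μ(43) = -1, μ(46) = 1, μ(47) = -1, μ(51) = 1, μ(53) = -1, μ(55) = 1, μ(57) = 1, μ(58) = 1, μ(59) = -1, μ(61) = -1, μ(62) = 1, μ(65) = 1, μ(66) = -1, μ(67) = -1, μ(69) = 1, μ(70) = -1, μ(71) = -1, μ(73) = -1, μ(74) = 1, μ(77) = 1, μ(78) = -1, μ(79) = -1, μ(82) = 1, μ(83) = -1, μ(85) = 1, μ(86) = 1, μ(87) = 1, μ(89) = -1, μ(91) = 1, μ(93) = 1, μ(94) = 1, μ(95) = 1, μ(97) = -1, μ(101) = -1, μ(102) = -1, μ(103) = -1, μ(105) = -1, μ(106) = 1, μ(107) = -1, μ(109) = -1, μ(110) = -1, μ(111) = 1, μ(113) = -1, μ(114) = -1, μ(115) = 1, μ(118) = 1, μ(119) = 1, μ(122) = 1, μ(123) = 1, μ(127) = -1, μ(129) = 1, μ(130) = -1, μ(131) = -1, μ(133) = 1, μ(134) = 1, μ(137) = -1, μ(138) = -1, μ(139) = -1, μ(141) = 1, μ(142) = 1, μ(143) = 1, μ(145) = 1, μ(146) = 1, μ(149) = -1, μ(151) = -1, μ(154) = -1, μ(155) = 1, μ(157) = -1, μ(158) = 1, μ(159) = 1, μ(161) = 1, μ(163) = -1, with μ = 0 on non-squarefree integers. Summing μ(k)/k for k where μ(k) ≠ 0 gives 74505990747655733376890176919471583349281305895342692670863053/5766152219975951659023630035336134306565384015606066319856068810 ≈ 0.0129. (PNT ⟺ this sum → 0 as n → ∞.)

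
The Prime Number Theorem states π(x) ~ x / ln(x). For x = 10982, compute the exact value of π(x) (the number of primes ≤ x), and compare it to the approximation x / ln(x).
π(10982) = 1333;  x/ln(x) ≈ 1180.35;  relative error ≈ 11.45%.

Directly count primes up to 10982: π(10982) = 1333. The PNT approximation gives 10982/ln(10982) ≈ 10982/9.30401 ≈ 1180.35. Relative error (π(x) − x/ln(x)) / π(x) ≈ 11.45%; the approximation is known to undercount slightly (Li(x) is a better estimate).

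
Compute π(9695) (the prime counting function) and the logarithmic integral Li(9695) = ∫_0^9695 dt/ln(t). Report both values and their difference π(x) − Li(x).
π(9695) = 1196;  Li(9695) ≈ 1212.97;  π(x) − Li(x) ≈ -16.97.

Direct count of primes ≤ 9695 gives π(9695) = 1196. Numerical evaluation of the logarithmic integral gives Li(9695) ≈ 1212.97. The difference π(x) − Li(x) ≈ -16.97 is typically negative for small/moderate x (Li(x) overestimates), though Littlewood's theorem shows this sign changes infinitely often.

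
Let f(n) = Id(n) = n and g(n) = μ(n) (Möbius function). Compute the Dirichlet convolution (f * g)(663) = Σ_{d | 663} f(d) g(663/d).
(Id * μ)(663) = 384

Divisors of 663: [1, 3, 13, 17, 39, 51, 221, 663]. For each d | 663:
  d = 1: Id(1) · μ(663/1) = 1 · -1 = -1
  d = 3: Id(3) · μ(663/3) = 3 · 1 = 3
  d = 13: Id(13) · μ(663/13) = 13 · 1 = 13
  d = 17: Id(17) · μ(663/17) = 17 · 1 = 17
  d = 39: Id(39) · μ(663/39) = 39 · -1 = -39
  d = 51: Id(51) · μ(663/51) = 51 · -1 = -51
  d = 221: Id(221) · μ(663/221) = 221 · -1 = -221
  d = 663: Id(663) · μ(663/663) = 663 · 1 = 663
Summing: (Id * μ)(663) = -1 + 3 + 13 + 17 + -39 + -51 + -221 + 663 = 384.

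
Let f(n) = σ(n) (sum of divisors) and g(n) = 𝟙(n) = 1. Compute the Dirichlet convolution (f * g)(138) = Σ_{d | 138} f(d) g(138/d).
(σ * 𝟙)(138) = 500

Divisors of 138: [1, 2, 3, 6, 23, 46, 69, 138]. For each d | 138:
  d = 1: σ(1) · 𝟙(138/1) = 1 · 1 = 1
  d = 2: σ(2) · 𝟙(138/2) = 3 · 1 = 3
  d = 3: σ(3) · 𝟙(138/3) = 4 · 1 = 4
  d = 6: σ(6) · 𝟙(138/6) = 12 · 1 = 12
  d = 23: σ(23) · 𝟙(138/23) = 24 · 1 = 24
  d = 46: σ(46) · 𝟙(138/46) = 72 · 1 = 72
  d = 69: σ(69) · 𝟙(138/69) = 96 · 1 = 96
  d = 138: σ(138) · 𝟙(138/138) = 288 · 1 = 288
Summing: (σ * 𝟙)(138) = 1 + 3 + 4 + 12 + 24 + 72 + 96 + 288 = 500.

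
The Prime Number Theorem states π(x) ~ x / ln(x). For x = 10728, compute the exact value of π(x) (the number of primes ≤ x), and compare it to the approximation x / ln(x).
π(10728) = 1307;  x/ln(x) ≈ 1155.96;  relative error ≈ 11.56%.

Directly count primes up to 10728: π(10728) = 1307. The PNT approximation gives 10728/ln(10728) ≈ 10728/9.28061 ≈ 1155.96. Relative error (π(x) − x/ln(x)) / π(x) ≈ 11.56%; the approximation is known to undercount slightly (Li(x) is a better estimate).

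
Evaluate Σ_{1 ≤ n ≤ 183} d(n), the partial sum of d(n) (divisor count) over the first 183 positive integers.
Σ_{n ≤ 183} d(n) = 985

Compute d(n) for each 1 ≤ n ≤ 183: d(1) = 1, d(2) = 2, d(3) = 2, d(4) = 3, d(5) = 2, d(6) = 4, d(7) = 2, d(8) = 4, d(9) = 3, d(10) = 4, d(11) = 2, d(12) = 6, d(13) = 2, d(14) = 4, d(15) = 4, d(16) = 5, d(17) = 2, d(18) = 6, d(19) = 2, d(20) = 6, d(21) = 4, d(22) = 4, d(23) = 2, d(24) = 8, d(25) = 3, d(26) = 4, d(27) = 4, d(28) = 6, d(29) = 2, d(30) = 8, d(31) = 2, d(32) = 6, d(33) = 4, d(34) = 4, d(35) = 4, d(36) = 9, d(37) = 2, d(38) = 4, d(39) = 4, d(40) = 8, d(41) = 2, d(42) = 8, d(43) = 2, d(44) = 6, d(45) = 6, d(46) = 4, d(47) = 2, d(48) = 10, d(49) = 3, d(50) = 6, d(51) = 4, d(52) = 6, d(53) = 2, d(54) = 8, d(55) = 4, d(56) = 8, d(57) = 4, d(58) = 4, d(59) = 2, d(60) = 12, d(61) = 2, d(62) = 4, d(63) = 6, d(64) = 7, d(65) = 4, d(66) = 8, d(67) = 2, d(68) = 6, d(69) = 4, d(70) = 8, d(71) = 2, d(72) = 12, d(73) = 2, d(74) = 4, d(75) = 6, d(76) = 6, d(77) = 4, d(78) = 8, d(79) = 2, d(80) = 10, d(81) = 5, d(82) = 4, d(83) = 2, d(84) = 12, d(85) = 4, d(86) = 4, d(87) = 4, d(88) = 8, d(89) = 2, d(90) = 12, d(91) = 4, d(92) = 6, d(93) = 4, d(94) = 4, d(95) = 4, d(96) = 12, d(97) = 2, d(98) = 6, d(99) = 6, d(100) = 9, d(101) = 2, d(102) = 8, d(103) = 2, d(104) = 8, d(105) = 8, d(106) = 4, d(107) = 2, d(108) = 12, d(109) = 2, d(110) = 8, d(111) = 4, d(112) = 10, d(113) = 2, d(114) = 8, d(115) = 4, d(116) = 6, d(117) = 6, d(118) = 4, d(119) = 4, d(120) = 16, d(121) = 3, d(122) = 4, d(123) = 4, d(124) = 6, d(125) = 4, d(126) = 12, d(127) = 2, d(128) = 8, d(129) = 4, d(130) = 8, d(131) = 2, d(132) = 12, d(133) = 4, d(134) = 4, d(135) = 8, d(136) = 8, d(137) = 2, d(138) = 8, d(139) = 2, d(140) = 12, d(141) = 4, d(142) = 4, d(143) = 4, d(144) = 15, d(145) = 4, d(146) = 4, d(147) = 6, d(148) = 6, d(149) = 2, d(150) = 12, d(151) = 2, d(152) = 8, d(153) = 6, d(154) = 8, d(155) = 4, d(156) = 12, d(157) = 2, d(158) = 4, d(159) = 4, d(160) = 12, d(161) = 4, d(162) = 10, d(163) = 2, d(164) = 6, d(165) = 8, d(166) = 4, d(167) = 2, d(168) = 16, d(169) = 3, d(170) = 8, d(171) = 6, d(172) = 6, d(173) = 2, d(174) = 8, d(175) = 6, d(176) = 10, d(177) = 4, d(178) = 4, d(179) = 2, d(180) = 18, d(181) = 2, d(182) = 8, d(183) = 4. Summing all 183 values: 985. (Dirichlet's divisor formula: Σ_{n ≤ x} d(n) = x ln(x) + (2γ − 1) x + O(√x). For x = 183, the asymptotic estimate is ≈ 981.60.)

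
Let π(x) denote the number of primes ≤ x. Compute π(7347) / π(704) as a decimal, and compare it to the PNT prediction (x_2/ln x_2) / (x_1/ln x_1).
π(7347)/π(704) = 935/126 ≈ 7.4206;  PNT prediction ≈ 7.6867.

π(704) = 126 and π(7347) = 935, so π(7347)/π(704) ≈ 7.4206. The PNT-predicted ratio is (7347/ln(7347)) / (704/ln(704)) ≈ 7.6867. The two agree to within a few percent, as expected.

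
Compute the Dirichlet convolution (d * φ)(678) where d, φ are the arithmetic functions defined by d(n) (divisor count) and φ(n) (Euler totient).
(d * φ)(678) = 1368

Divisors of 678: [1, 2, 3, 6, 113, 226, 339, 678]. For each d | 678:
  d = 1: d(1) · φ(678/1) = 1 · 224 = 224
  d = 2: d(2) · φ(678/2) = 2 · 224 = 448
  d = 3: d(3) · φ(678/3) = 2 · 112 = 224
  d = 6: d(6) · φ(678/6) = 4 · 112 = 448
  d = 113: d(113) · φ(678/113) = 2 · 2 = 4
  d = 226: d(226) · φ(678/226) = 4 · 2 = 8
  d = 339: d(339) · φ(678/339) = 4 · 1 = 4
  d = 678: d(678) · φ(678/678) = 8 · 1 = 8
Summing: (d * φ)(678) = 224 + 448 + 224 + 448 + 4 + 8 + 4 + 8 = 1368.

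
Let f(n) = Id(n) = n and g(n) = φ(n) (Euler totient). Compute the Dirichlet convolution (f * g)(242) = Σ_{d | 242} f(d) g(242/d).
(Id * φ)(242) = 1023

Divisors of 242: [1, 2, 11, 22, 121, 242]. For each d | 242:
  d = 1: Id(1) · φ(242/1) = 1 · 110 = 110
  d = 2: Id(2) · φ(242/2) = 2 · 110 = 220
  d = 11: Id(11) · φ(242/11) = 11 · 10 = 110
  d = 22: Id(22) · φ(242/22) = 22 · 10 = 220
  d = 121: Id(121) · φ(242/121) = 121 · 1 = 121
  d = 242: Id(242) · φ(242/242) = 242 · 1 = 242
Summing: (Id * φ)(242) = 110 + 220 + 110 + 220 + 121 + 242 = 1023.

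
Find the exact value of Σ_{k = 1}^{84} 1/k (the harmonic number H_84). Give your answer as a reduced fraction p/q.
H_84 = 3681181948368536301765969745576439759/734184632222154704090370027645633600

Direct summation: H_84 = 1 + 1/2 + ... + 1/84. The least common denominator is lcm(1, ..., 84) = 8076030954443701744994070304101969600; over this denominator the numerator is 8076030954443701744994070304101969600 + 4038015477221850872497035152050984800 + 2692010318147900581664690101367323200 + 2019007738610925436248517576025492400 + 1615206190888740348998814060820393920 + 1346005159073950290832345050683661600 + 1153718707777671677856295757728852800 + 1009503869305462718124258788012746200 + 897336772715966860554896700455774400 + 807603095444370174499407030410196960 + 734184632222154704090370027645633600 + 673002579536975145416172525341830800 + 621233150341823211153390023392459200 + 576859353888835838928147878864426400 + 538402063629580116332938020273464640 + 504751934652731359062129394006373100 + 475060644379041279117298253182468800 + 448668386357983430277448350227887200 + 425054260760194828683898437057998400 + 403801547722185087249703515205098480 + 384572902592557225952098585909617600 + 367092316111077352045185013822816800 + 351131780627987032391046534960955200 + 336501289768487572708086262670915400 + 323041238177748069799762812164078784 + 310616575170911605576695011696229600 + 299112257571988953518298900151924800 + 288429676944417919464073939432213200 + 278483826015300060172209320831102400 + 269201031814790058166469010136732320 + 260517127562700056290131300132321600 + 252375967326365679531064697003186550 + 244728210740718234696790009215211200 + 237530322189520639558649126591234400 + 230743741555534335571259151545770560 + 224334193178991715138724175113943600 + 218271106876856803918758656867620800 + 212527130380097414341949218528999200 + 207077716780607737051130007797486400 + 201900773861092543624851757602549240 + 196976364742529310853513909856145600 + 192286451296278612976049292954808800 + 187814673359155854534745821025627200 + 183546158055538676022592506911408400 + 179467354543193372110979340091154880 + 175565890313993516195523267480477600 + 171830445839227696702001495831956800 + 168250644884243786354043131335457700 + 164816958253953096836613679675550400 + 161520619088874034899881406082039392 + 158353548126347093039099417727489600 + 155308287585455802788347505848114800 + 152377942536673617830076798190603200 + 149556128785994476759149450075962400 + 146836926444430940818074005529126720 + 144214838472208959732036969716106600 + 141684753586731609561299479019332800 + 139241913007650030086104660415551200 + 136881880583791554999899496679694400 + 134600515907395029083234505068366160 + 132393950072847569590066726296753600 + 130258563781350028145065650066160800 + 128190967530852408650699528636539200 + 126187983663182839765532348501593275 + 124246630068364642230678004678491840 + 122364105370359117348395004607605600 + 120537775439458234999911497076148800 + 118765161094760319779324563295617200 + 117043926875995677463682178320318400 + 115371870777767167785629575772885280 + 113746914851319742887240426818337600 + 112167096589495857569362087556971800 + 110630561019776736232795483617835200 + 109135553438428401959379328433810400 + 107680412725916023266587604054692928 + 106263565190048707170974609264499600 + 104883518888879243441481432520804800 + 103538858390303868525565003898743200 + 102228239929667110696127472203822400 + 100950386930546271812425878801274620 + 99704085857329651172766300050641600 + 98488182371264655426756954928072800 + 97301577764381948734868316916891200 + 96143225648139306488024646477404400 = 40493001432053899319425667201340837349, so H_84 = 40493001432053899319425667201340837349/8076030954443701744994070304101969600; reducing by gcd(40493001432053899319425667201340837349, 8076030954443701744994070304101969600) = 11 gives 3681181948368536301765969745576439759/734184632222154704090370027645633600 ≈ 5.01397. (The PNT-adjacent estimate ln(84) + γ ≈ 5.00803 matches within O(1/n).)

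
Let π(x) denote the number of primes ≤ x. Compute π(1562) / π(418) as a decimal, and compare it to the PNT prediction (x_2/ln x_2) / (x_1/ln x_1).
π(1562)/π(418) = 246/80 ≈ 3.0750;  PNT prediction ≈ 3.0670.

π(418) = 80 and π(1562) = 246, so π(1562)/π(418) ≈ 3.0750. The PNT-predicted ratio is (1562/ln(1562)) / (418/ln(418)) ≈ 3.0670. The two agree to within a few percent, as expected.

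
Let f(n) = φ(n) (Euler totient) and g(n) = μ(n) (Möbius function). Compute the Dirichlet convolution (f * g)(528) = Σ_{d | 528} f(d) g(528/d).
(φ * μ)(528) = 36

Divisors of 528: [1, 2, 3, 4, 6, 8, 11, 12, 16, 22, 24, 33, 44, 48, 66, 88, 132, 176, 264, 528]. For each d | 528:
  d = 1: φ(1) · μ(528/1) = 1 · 0 = 0
  d = 2: φ(2) · μ(528/2) = 1 · 0 = 0
  d = 3: φ(3) · μ(528/3) = 2 · 0 = 0
  d = 4: φ(4) · μ(528/4) = 2 · 0 = 0
  d = 6: φ(6) · μ(528/6) = 2 · 0 = 0
  d = 8: φ(8) · μ(528/8) = 4 · -1 = -4
  d = 11: φ(11) · μ(528/11) = 10 · 0 = 0
  d = 12: φ(12) · μ(528/12) = 4 · 0 = 0
  d = 16: φ(16) · μ(528/16) = 8 · 1 = 8
  d = 22: φ(22) · μ(528/22) = 10 · 0 = 0
  d = 24: φ(24) · μ(528/24) = 8 · 1 = 8
  d = 33: φ(33) · μ(528/33) = 20 · 0 = 0
  d = 44: φ(44) · μ(528/44) = 20 · 0 = 0
  d = 48: φ(48) · μ(528/48) = 16 · -1 = -16
  d = 66: φ(66) · μ(528/66) = 20 · 0 = 0
  d = 88: φ(88) · μ(528/88) = 40 · 1 = 40
  d = 132: φ(132) · μ(528/132) = 40 · 0 = 0
  d = 176: φ(176) · μ(528/176) = 80 · -1 = -80
  d = 264: φ(264) · μ(528/264) = 80 · -1 = -80
  d = 528: φ(528) · μ(528/528) = 160 · 1 = 160
Summing: (φ * μ)(528) = 0 + 0 + 0 + 0 + 0 + -4 + 0 + 0 + 8 + 0 + 8 + 0 + 0 + -16 + 0 + 40 + 0 + -80 + -80 + 160 = 36.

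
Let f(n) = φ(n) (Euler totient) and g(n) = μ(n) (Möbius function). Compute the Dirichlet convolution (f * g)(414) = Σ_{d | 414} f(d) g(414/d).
(φ * μ)(414) = 0

Divisors of 414: [1, 2, 3, 6, 9, 18, 23, 46, 69, 138, 207, 414]. For each d | 414:
  d = 1: φ(1) · μ(414/1) = 1 · 0 = 0
  d = 2: φ(2) · μ(414/2) = 1 · 0 = 0
  d = 3: φ(3) · μ(414/3) = 2 · -1 = -2
  d = 6: φ(6) · μ(414/6) = 2 · 1 = 2
  d = 9: φ(9) · μ(414/9) = 6 · 1 = 6
  d = 18: φ(18) · μ(414/18) = 6 · -1 = -6
  d = 23: φ(23) · μ(414/23) = 22 · 0 = 0
  d = 46: φ(46) · μ(414/46) = 22 · 0 = 0
  d = 69: φ(69) · μ(414/69) = 44 · 1 = 44
  d = 138: φ(138) · μ(414/138) = 44 · -1 = -44
  d = 207: φ(207) · μ(414/207) = 132 · -1 = -132
  d = 414: φ(414) · μ(414/414) = 132 · 1 = 132
Summing: (φ * μ)(414) = 0 + 0 + -2 + 2 + 6 + -6 + 0 + 0 + 44 + -44 + -132 + 132 = 0.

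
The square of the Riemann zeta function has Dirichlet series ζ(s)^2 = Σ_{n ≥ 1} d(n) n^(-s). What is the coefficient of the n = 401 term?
d(401) = 2

ζ(s)^2 = (Σ 1/m^s)(Σ 1/k^s). The coefficient of 1/n^s in the product is the number of ordered pairs (m, k) with mk = n, which equals d(n). For n = 401, divisors are [1, 401], so d(401) = 2.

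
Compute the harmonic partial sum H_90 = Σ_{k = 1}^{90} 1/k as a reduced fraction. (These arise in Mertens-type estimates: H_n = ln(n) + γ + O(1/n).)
H_90 = 3653182778990767589396015372875328285861/718766754945489455304472257065075294400

Direct summation: H_90 = 1 + 1/2 + ... + 1/90. The least common denominator is lcm(1, ..., 90) = 718766754945489455304472257065075294400; over this denominator the numerator is 718766754945489455304472257065075294400 + 359383377472744727652236128532537647200 + 239588918315163151768157419021691764800 + 179691688736372363826118064266268823600 + 143753350989097891060894451413015058880 + 119794459157581575884078709510845882400 + 102680964992212779329210322437867899200 + 89845844368186181913059032133134411800 + 79862972771721050589385806340563921600 + 71876675494548945530447225706507529440 + 65342432267771768664042932460461390400 + 59897229578790787942039354755422941200 + 55289750380422265792651712081928868800 + 51340482496106389664605161218933949600 + 47917783663032630353631483804338352960 + 44922922184093090956529516066567205900 + 42280397349734673841439544533239723200 + 39931486385860525294692903170281960800 + 37829829207657339752866960898161857600 + 35938337747274472765223612853253764720 + 34226988330737593109736774145955966400 + 32671216133885884332021466230230695200 + 31250728475890845882803141611525012800 + 29948614789395393971019677377711470600 + 28750670197819578212178890282603011776 + 27644875190211132896325856040964434400 + 26620990923907016863128602113521307200 + 25670241248053194832302580609466974800 + 24785060515361705355326629553968113600 + 23958891831516315176815741902169176480 + 23186024353080305009821685711776622400 + 22461461092046545478264758033283602950 + 21780810755923922888014310820153796800 + 21140198674867336920719772266619861600 + 20536192998442555865842064487573579840 + 19965743192930262647346451585140980400 + 19426128512040255548769520461218251200 + 18914914603828669876433480449080928800 + 18429916793474088597550570693976289600 + 17969168873637236382611806426626882360 + 17530896462085108665962737977196958400 + 17113494165368796554868387072977983200 + 16715505928964871053592378071280820800 + 16335608066942942166010733115115347600 + 15972594554344210117877161268112784320 + 15625364237945422941401570805762506400 + 15292909679691265006478133129044155200 + 14974307394697696985509838688855735300 + 14668709284601825618458617491123985600 + 14375335098909789106089445141301505888 + 14093465783244891280479848177746574400 + 13822437595105566448162928020482217200 + 13561636885763951986876835038963684800 + 13310495461953508431564301056760653600 + 13068486453554353732808586492092278080 + 12835120624026597416151290304733487400 + 12609943069219113250955653632720619200 + 12392530257680852677663314776984056800 + 12182487371957448394991055204492801600 + 11979445915758157588407870951084588240 + 11783061556483433693515938640411070400 + 11593012176540152504910842855888311200 + 11408996110245864369912258048651988800 + 11230730546023272739132379016641801475 + 11057950076084453158530342416385773760 + 10890405377961961444007155410076898400 + 10727862014111782914992123239777243200 + 10570099337433668460359886133309930800 + 10416909491963615294267713870508337600 + 10268096499221277932921032243786789920 + 10123475421767457116964397986832046400 + 9982871596465131323673225792570490200 + 9846119930760129524718798041987332800 + 9713064256020127774384760230609125600 + 9583556732606526070726296760867670592 + 9457457301914334938216740224540464400 + 9334633181110252666291847494351627200 + 9214958396737044298775285346988144800 + 9098313353740372851955345026140193600 + 8984584436818618191305903213313441180 + 8873663641302338954376200704507102400 + 8765448231042554332981368988598479200 + 8659840421029993437403280205603316800 + 8556747082684398277434193536488991600 + 8456079469946934768287908906647944640 + 8357752964482435526796189035640410400 + 8261686838453901785108876517989371200 + 8167804033471471083005366557557673800 + 8076030954443701744994070304101969600 + 7986297277172105058938580634056392160 = 3653182778990767589396015372875328285861, so H_90 = 3653182778990767589396015372875328285861/718766754945489455304472257065075294400 (already in lowest terms) ≈ 5.08257. (The PNT-adjacent estimate ln(90) + γ ≈ 5.07703 matches within O(1/n).)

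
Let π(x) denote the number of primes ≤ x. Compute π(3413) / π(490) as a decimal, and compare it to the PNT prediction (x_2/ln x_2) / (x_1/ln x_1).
π(3413)/π(490) = 480/93 ≈ 5.1613;  PNT prediction ≈ 5.3035.

π(490) = 93 and π(3413) = 480, so π(3413)/π(490) ≈ 5.1613. The PNT-predicted ratio is (3413/ln(3413)) / (490/ln(490)) ≈ 5.3035. The two agree to within a few percent, as expected.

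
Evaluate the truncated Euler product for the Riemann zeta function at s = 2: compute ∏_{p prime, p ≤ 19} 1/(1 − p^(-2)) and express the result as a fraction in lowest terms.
∏ = 14933966047/9172942848

The primes p ≤ 19 are [2, 3, 5, 7, 11, 13, 17, 19]. For each prime, (1 − 1/p^2)^(-1) = p^2 / (p^2 − 1). The product is (1 − 1/2^2)^(-1), (1 − 1/3^2)^(-1), (1 − 1/5^2)^(-1), (1 − 1/7^2)^(-1), (1 − 1/11^2)^(-1), (1 − 1/13^2)^(-1), (1 − 1/17^2)^(-1), (1 − 1/19^2)^(-1) = ∏ p^2 / (p^2 − 1) = 14933966047/9172942848.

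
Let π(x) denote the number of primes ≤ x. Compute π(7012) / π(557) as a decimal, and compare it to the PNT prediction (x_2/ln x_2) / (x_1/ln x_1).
π(7012)/π(557) = 901/102 ≈ 8.8333;  PNT prediction ≈ 8.9882.

π(557) = 102 and π(7012) = 901, so π(7012)/π(557) ≈ 8.8333. The PNT-predicted ratio is (7012/ln(7012)) / (557/ln(557)) ≈ 8.9882. The two agree to within a few percent, as expected.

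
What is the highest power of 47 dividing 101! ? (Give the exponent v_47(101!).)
v_47(101!) = 2

Legendre's formula: v_p(n!) = Σ_{k ≥ 1} ⌊n / p^k⌋. For p = 47, n = 101, the terms are:
  ⌊101/47^1⌋ = ⌊101/47⌋ = 2
(the next term ⌊101/47^2⌋ = 0, terminating the sum). Summing: v_47(101!) = 2 = 2.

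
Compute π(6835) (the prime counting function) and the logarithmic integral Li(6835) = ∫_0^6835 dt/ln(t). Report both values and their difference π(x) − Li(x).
π(6835) = 880;  Li(6835) ≈ 895.67;  π(x) − Li(x) ≈ -15.67.

Direct count of primes ≤ 6835 gives π(6835) = 880. Numerical evaluation of the logarithmic integral gives Li(6835) ≈ 895.67. The difference π(x) − Li(x) ≈ -15.67 is typically negative for small/moderate x (Li(x) overestimates), though Littlewood's theorem shows this sign changes infinitely often.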